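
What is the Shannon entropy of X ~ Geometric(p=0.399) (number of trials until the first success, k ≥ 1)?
1.6857 nats

We have X ~ Geometric(p=0.399) (number of trials until the first success, k ≥ 1).

The Shannon entropy measures the uncertainty or information content of the distribution.

For a Geometric distribution with p=0.399 (number of trials until the first success, k ≥ 1):
H(X) = 1.6857 nats

(In bits, this would be 2.4320 bits.)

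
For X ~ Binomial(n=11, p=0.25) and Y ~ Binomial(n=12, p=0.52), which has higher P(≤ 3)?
X has higher probability (P(X ≤ 3) = 0.7133 > P(Y ≤ 3) = 0.0555)

Compute P(≤ 3) for each distribution:

X ~ Binomial(n=11, p=0.25):
P(X ≤ 3) = 0.7133

Y ~ Binomial(n=12, p=0.52):
P(Y ≤ 3) = 0.0555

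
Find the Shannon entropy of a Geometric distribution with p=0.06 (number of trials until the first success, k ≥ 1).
3.7828 nats

We have X ~ Geometric(p=0.06) (number of trials until the first success, k ≥ 1).

The Shannon entropy measures the uncertainty or information content of the distribution.

For a Geometric distribution with p=0.06 (number of trials until the first success, k ≥ 1):
H(X) = 3.7828 nats

(In bits, this would be 5.4574 bits.)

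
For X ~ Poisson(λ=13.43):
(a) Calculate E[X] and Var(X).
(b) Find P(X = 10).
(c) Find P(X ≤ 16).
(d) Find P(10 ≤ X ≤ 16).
(a) E[X] = 13.4300, Var(X) = 13.4300
(b) P(X = 10) = 0.077343
(c) P(X ≤ 16) = 0.803092
(d) P(10 ≤ X ≤ 16) = 0.663843

We have X ~ Poisson(λ=13.43).

(a) Moments:
E[X] = 13.4300
Var(X) = 13.4300
σ = √Var(X) = 3.6647

(b) Point probability using PMF:
P(X = 10) = 0.077343

(c) Cumulative probability using CDF:
P(X ≤ 16) = F(16) = 0.803092

(d) Range probability:
P(10 ≤ X ≤ 16) = P(X ≤ 16) - P(X ≤ 9)
                   = F(16) - F(9)
                   = 0.803092 - 0.139249
                   = 0.663843

This means approximately 66.4% of outcomes fall in the interval [10, 16].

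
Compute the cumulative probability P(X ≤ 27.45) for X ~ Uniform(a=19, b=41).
0.384091

We have X ~ Uniform(a=19, b=41).

The CDF gives us P(X ≤ k).

Using the CDF:
P(X ≤ 27.45) = 0.384091

This means there's approximately a 38.4% chance that X is at most 27.45.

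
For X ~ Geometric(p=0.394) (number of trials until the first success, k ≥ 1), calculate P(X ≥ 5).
0.134862

We have X ~ Geometric(p=0.394) (number of trials until the first success, k ≥ 1).

For discrete distributions, P(X ≥ 5) = 1 - P(X ≤ 4).

P(X ≤ 4) = 0.865138
P(X ≥ 5) = 1 - 0.865138 = 0.134862

So there's approximately a 13.5% chance that X is at least 5.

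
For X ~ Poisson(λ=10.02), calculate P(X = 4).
0.018691

We have X ~ Poisson(λ=10.02).

For a Poisson distribution, the PMF gives us the probability of each outcome.

Using the PMF formula:
P(X = 4) = 0.018691

Rounded to 4 decimal places: 0.0187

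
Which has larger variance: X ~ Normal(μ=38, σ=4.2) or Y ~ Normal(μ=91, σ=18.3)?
Y has larger variance (334.8900 > 17.6400)

Compute the variance for each distribution:

X ~ Normal(μ=38, σ=4.2):
Var(X) = 17.6400

Y ~ Normal(μ=91, σ=18.3):
Var(Y) = 334.8900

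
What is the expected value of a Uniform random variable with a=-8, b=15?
3.5000

We have X ~ Uniform(a=-8, b=15).

For a Uniform distribution with a=-8, b=15:
E[X] = 3.5000

This is the expected (average) value of X.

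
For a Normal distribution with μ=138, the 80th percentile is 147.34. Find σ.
σ = 11.0976

For X ~ Normal(μ, σ), the p-th percentile satisfies x = μ + z_p × σ,
where z_p = Φ⁻¹(p) is the standard normal quantile.

Step 1: z_{0.8} = Φ⁻¹(0.8) = 0.8416

Step 2: Solve for σ:
147.34 = 138 + 0.8416 × σ
σ = (147.34 - 138) / 0.8416
σ = 9.34 / 0.8416
σ = 11.0976

Verification: μ + z × σ = 138 + 0.8416 × 11.0976 = 147.34 ✓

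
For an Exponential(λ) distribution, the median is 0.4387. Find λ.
λ = 1.5800

For X ~ Exponential(λ), the CDF is F(x) = 1 - e^(-λx).
The median m satisfies F(m) = 0.5:
1 - e^(-λm) = 0.5
e^(-λm) = 0.5
λm = ln(2)
m = ln(2) / λ

Given m = 0.4387:
λ = ln(2) / 0.4387 = 0.693147 / 0.4387 = 1.5800

Verification: ln(2) / 1.5800 = 0.4387 ✓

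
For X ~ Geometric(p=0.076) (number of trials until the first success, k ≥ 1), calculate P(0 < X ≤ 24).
0.849988

We have X ~ Geometric(p=0.076) (number of trials until the first success, k ≥ 1).

To find P(0 < X ≤ 24), we use:
P(0 < X ≤ 24) = P(X ≤ 24) - P(X ≤ 0)
                 = F(24) - F(0)
                 = 0.849988 - 0.000000
                 = 0.849988

So there's approximately a 85.0% chance that X falls in this range.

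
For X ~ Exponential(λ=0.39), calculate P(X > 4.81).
0.153217

We have X ~ Exponential(λ=0.39).

P(X > 4.81) = 1 - P(X ≤ 4.81)
                = 1 - F(4.81)
                = 1 - 0.846783
                = 0.153217

So there's approximately a 15.3% chance that X exceeds 4.81.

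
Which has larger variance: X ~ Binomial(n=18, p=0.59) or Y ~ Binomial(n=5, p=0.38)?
X has larger variance (4.3542 > 1.1780)

Compute the variance for each distribution:

X ~ Binomial(n=18, p=0.59):
Var(X) = 4.3542

Y ~ Binomial(n=5, p=0.38):
Var(Y) = 1.1780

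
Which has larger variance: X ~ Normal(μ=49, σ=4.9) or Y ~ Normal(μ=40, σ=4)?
X has larger variance (24.0100 > 16.0000)

Compute the variance for each distribution:

X ~ Normal(μ=49, σ=4.9):
Var(X) = 24.0100

Y ~ Normal(μ=40, σ=4):
Var(Y) = 16.0000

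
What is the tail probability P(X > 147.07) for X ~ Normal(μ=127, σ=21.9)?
0.179719

We have X ~ Normal(μ=127, σ=21.9).

P(X > 147.07) = 1 - P(X ≤ 147.07)
                = 1 - F(147.07)
                = 1 - 0.820281
                = 0.179719

So there's approximately a 18.0% chance that X exceeds 147.07.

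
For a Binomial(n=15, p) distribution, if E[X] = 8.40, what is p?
p = 0.56

For a Binomial(n, p) distribution:
E[X] = n × p

Given n = 15 and E[X] = 8.40:
8.40 = 15 × p
p = 8.40 / 15 = 0.56

Verification: Binomial(15, 0.56) has E[X] = 8.40 ✓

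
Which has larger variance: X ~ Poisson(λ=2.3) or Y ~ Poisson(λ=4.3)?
Y has larger variance (4.3000 > 2.3000)

Compute the variance for each distribution:

X ~ Poisson(λ=2.3):
Var(X) = 2.3000

Y ~ Poisson(λ=4.3):
Var(Y) = 4.3000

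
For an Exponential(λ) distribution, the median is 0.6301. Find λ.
λ = 1.1001

For X ~ Exponential(λ), the CDF is F(x) = 1 - e^(-λx).
The median m satisfies F(m) = 0.5:
1 - e^(-λm) = 0.5
e^(-λm) = 0.5
λm = ln(2)
m = ln(2) / λ

Given m = 0.6301:
λ = ln(2) / 0.6301 = 0.693147 / 0.6301 = 1.1001

Verification: ln(2) / 1.1001 = 0.6301 ✓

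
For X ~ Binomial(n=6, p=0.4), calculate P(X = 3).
0.276480

We have X ~ Binomial(n=6, p=0.4).

For a Binomial distribution, the PMF gives us the probability of each outcome.

Using the PMF formula:
P(X = 3) = 0.276480

Rounded to 4 decimal places: 0.2765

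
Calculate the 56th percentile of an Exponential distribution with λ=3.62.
0.2268

We have X ~ Exponential(λ=3.62).

We want to find x such that P(X ≤ x) = 0.56.

This is the 56th percentile, which means 56% of values fall below this point.

Using the inverse CDF (quantile function):
x = F⁻¹(0.56) = 0.2268

Verification: P(X ≤ 0.2268) = 0.56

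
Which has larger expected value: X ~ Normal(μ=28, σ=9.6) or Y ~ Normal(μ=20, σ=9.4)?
X has larger mean (28.0000 > 20.0000)

Compute the expected value for each distribution:

X ~ Normal(μ=28, σ=9.6):
E[X] = 28.0000

Y ~ Normal(μ=20, σ=9.4):
E[Y] = 20.0000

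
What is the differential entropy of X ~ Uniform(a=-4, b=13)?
2.8332 nats

We have X ~ Uniform(a=-4, b=13).

The differential entropy measures the uncertainty or information content of the distribution.

For a Uniform distribution with a=-4, b=13:
h(X) = 2.8332 nats

(In bits, this would be 4.0875 bits.)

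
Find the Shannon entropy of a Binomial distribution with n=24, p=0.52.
2.3138 nats

We have X ~ Binomial(n=24, p=0.52).

The Shannon entropy measures the uncertainty or information content of the distribution.

For a Binomial distribution with n=24, p=0.52:
H(X) = 2.3138 nats

(In bits, this would be 3.3382 bits.)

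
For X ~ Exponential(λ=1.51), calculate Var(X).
0.4386

We have X ~ Exponential(λ=1.51).

For an Exponential distribution with λ=1.51:
Var(X) = 0.4386

The variance measures the spread of the distribution around the mean.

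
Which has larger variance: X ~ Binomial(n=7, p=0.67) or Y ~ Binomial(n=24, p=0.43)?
Y has larger variance (5.8824 > 1.5477)

Compute the variance for each distribution:

X ~ Binomial(n=7, p=0.67):
Var(X) = 1.5477

Y ~ Binomial(n=24, p=0.43):
Var(Y) = 5.8824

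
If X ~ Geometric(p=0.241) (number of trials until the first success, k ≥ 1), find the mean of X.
4.1494

We have X ~ Geometric(p=0.241) (number of trials until the first success, k ≥ 1).

For a Geometric distribution with p=0.241 (number of trials until the first success, k ≥ 1):
E[X] = 4.1494

This is the expected (average) value of X.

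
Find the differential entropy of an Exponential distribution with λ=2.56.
0.0600 nats

We have X ~ Exponential(λ=2.56).

The differential entropy measures the uncertainty or information content of the distribution.

For an Exponential distribution with λ=2.56:
h(X) = 0.0600 nats

(In bits, this would be 0.0866 bits.)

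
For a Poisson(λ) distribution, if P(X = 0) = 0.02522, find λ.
λ = 3.6801

For a Poisson(λ) distribution, the PMF at 0 is:
P(X = 0) = λ^0 e^(-λ) / 0! = e^(-λ)

Given P(X = 0) = 0.02522:
e^(-λ) = 0.02522
-λ = ln(0.02522)
λ = -ln(0.02522) = 3.6801

Verification: e^(-3.6801) = 0.02522 ✓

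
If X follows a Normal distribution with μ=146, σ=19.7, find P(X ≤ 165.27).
0.836006

We have X ~ Normal(μ=146, σ=19.7).

The CDF gives us P(X ≤ k).

Using the CDF:
P(X ≤ 165.27) = 0.836006

This means there's approximately a 83.6% chance that X is at most 165.27.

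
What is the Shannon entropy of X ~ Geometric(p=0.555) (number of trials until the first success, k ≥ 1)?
1.2380 nats

We have X ~ Geometric(p=0.555) (number of trials until the first success, k ≥ 1).

The Shannon entropy measures the uncertainty or information content of the distribution.

For a Geometric distribution with p=0.555 (number of trials until the first success, k ≥ 1):
H(X) = 1.2380 nats

(In bits, this would be 1.7860 bits.)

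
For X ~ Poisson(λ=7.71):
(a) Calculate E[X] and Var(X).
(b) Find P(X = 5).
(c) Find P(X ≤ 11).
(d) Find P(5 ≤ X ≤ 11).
(a) E[X] = 7.7100, Var(X) = 7.7100
(b) P(X = 5) = 0.101784
(c) P(X ≤ 11) = 0.907866
(d) P(5 ≤ X ≤ 11) = 0.790383

We have X ~ Poisson(λ=7.71).

(a) Moments:
E[X] = 7.7100
Var(X) = 7.7100
σ = √Var(X) = 2.7767

(b) Point probability using PMF:
P(X = 5) = 0.101784

(c) Cumulative probability using CDF:
P(X ≤ 11) = F(11) = 0.907866

(d) Range probability:
P(5 ≤ X ≤ 11) = P(X ≤ 11) - P(X ≤ 4)
                   = F(11) - F(4)
                   = 0.907866 - 0.117483
                   = 0.790383

This means approximately 79.0% of outcomes fall in the interval [5, 11].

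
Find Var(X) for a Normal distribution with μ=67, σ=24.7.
610.0900

We have X ~ Normal(μ=67, σ=24.7).

For a Normal distribution with μ=67, σ=24.7:
Var(X) = 610.0900

The variance measures the spread of the distribution around the mean.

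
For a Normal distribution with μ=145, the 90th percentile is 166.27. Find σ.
σ = 16.5971

For X ~ Normal(μ, σ), the p-th percentile satisfies x = μ + z_p × σ,
where z_p = Φ⁻¹(p) is the standard normal quantile.

Step 1: z_{0.9} = Φ⁻¹(0.9) = 1.2816

Step 2: Solve for σ:
166.27 = 145 + 1.2816 × σ
σ = (166.27 - 145) / 1.2816
σ = 21.27 / 1.2816
σ = 16.5971

Verification: μ + z × σ = 145 + 1.2816 × 16.5971 = 166.27 ✓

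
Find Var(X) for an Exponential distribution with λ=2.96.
0.1141

We have X ~ Exponential(λ=2.96).

For an Exponential distribution with λ=2.96:
Var(X) = 0.1141

The variance measures the spread of the distribution around the mean.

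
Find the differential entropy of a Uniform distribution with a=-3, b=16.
2.9444 nats

We have X ~ Uniform(a=-3, b=16).

The differential entropy measures the uncertainty or information content of the distribution.

For a Uniform distribution with a=-3, b=16:
h(X) = 2.9444 nats

(In bits, this would be 4.2479 bits.)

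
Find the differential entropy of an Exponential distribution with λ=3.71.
-0.3110 nats

We have X ~ Exponential(λ=3.71).

The differential entropy measures the uncertainty or information content of the distribution.

For an Exponential distribution with λ=3.71:
h(X) = -0.3110 nats

(In bits, this would be -0.4487 bits.)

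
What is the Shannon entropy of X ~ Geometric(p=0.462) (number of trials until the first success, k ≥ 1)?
1.4941 nats

We have X ~ Geometric(p=0.462) (number of trials until the first success, k ≥ 1).

The Shannon entropy measures the uncertainty or information content of the distribution.

For a Geometric distribution with p=0.462 (number of trials until the first success, k ≥ 1):
H(X) = 1.4941 nats

(In bits, this would be 2.1555 bits.)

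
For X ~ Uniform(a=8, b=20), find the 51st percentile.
14.1200

We have X ~ Uniform(a=8, b=20).

We want to find x such that P(X ≤ x) = 0.51.

This is the 51st percentile, which means 51% of values fall below this point.

Using the inverse CDF (quantile function):
x = F⁻¹(0.51) = 14.1200

Verification: P(X ≤ 14.1200) = 0.51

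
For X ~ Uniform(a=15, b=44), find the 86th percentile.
39.9400

We have X ~ Uniform(a=15, b=44).

We want to find x such that P(X ≤ x) = 0.86.

This is the 86th percentile, which means 86% of values fall below this point.

Using the inverse CDF (quantile function):
x = F⁻¹(0.86) = 39.9400

Verification: P(X ≤ 39.9400) = 0.86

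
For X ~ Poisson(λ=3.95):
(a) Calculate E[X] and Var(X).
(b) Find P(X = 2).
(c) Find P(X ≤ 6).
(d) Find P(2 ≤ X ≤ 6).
(a) E[X] = 3.9500, Var(X) = 3.9500
(b) P(X = 2) = 0.150211
(c) P(X ≤ 6) = 0.894470
(d) P(2 ≤ X ≤ 6) = 0.799160

We have X ~ Poisson(λ=3.95).

(a) Moments:
E[X] = 3.9500
Var(X) = 3.9500
σ = √Var(X) = 1.9875

(b) Point probability using PMF:
P(X = 2) = 0.150211

(c) Cumulative probability using CDF:
P(X ≤ 6) = F(6) = 0.894470

(d) Range probability:
P(2 ≤ X ≤ 6) = P(X ≤ 6) - P(X ≤ 1)
                   = F(6) - F(1)
                   = 0.894470 - 0.095311
                   = 0.799160

This means approximately 79.9% of outcomes fall in the interval [2, 6].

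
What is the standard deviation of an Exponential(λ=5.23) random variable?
0.1912

We have X ~ Exponential(λ=5.23).

For an Exponential distribution with λ=5.23:
σ = √Var(X) = 0.1912

The standard deviation is the square root of the variance.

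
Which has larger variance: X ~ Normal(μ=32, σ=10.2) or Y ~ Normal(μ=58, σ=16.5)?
Y has larger variance (272.2500 > 104.0400)

Compute the variance for each distribution:

X ~ Normal(μ=32, σ=10.2):
Var(X) = 104.0400

Y ~ Normal(μ=58, σ=16.5):
Var(Y) = 272.2500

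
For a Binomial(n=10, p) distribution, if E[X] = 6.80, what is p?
p = 0.68

For a Binomial(n, p) distribution:
E[X] = n × p

Given n = 10 and E[X] = 6.80:
6.80 = 10 × p
p = 6.80 / 10 = 0.68

Verification: Binomial(10, 0.68) has E[X] = 6.80 ✓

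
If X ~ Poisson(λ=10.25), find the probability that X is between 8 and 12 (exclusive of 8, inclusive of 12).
0.461905

We have X ~ Poisson(λ=10.25).

To find P(8 < X ≤ 12), we use:
P(8 < X ≤ 12) = P(X ≤ 12) - P(X ≤ 8)
                 = F(12) - F(8)
                 = 0.767289 - 0.305384
                 = 0.461905

So there's approximately a 46.2% chance that X falls in this range.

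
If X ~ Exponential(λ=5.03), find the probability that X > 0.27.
0.257149

We have X ~ Exponential(λ=5.03).

P(X > 0.27) = 1 - P(X ≤ 0.27)
                = 1 - F(0.27)
                = 1 - 0.742851
                = 0.257149

So there's approximately a 25.7% chance that X exceeds 0.27.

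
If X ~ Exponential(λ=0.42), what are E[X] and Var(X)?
E[X] = 2.3810, Var(X) = 5.6689

We have X ~ Exponential(λ=0.42).

For an Exponential distribution with λ=0.42:

Expected value:
E[X] = 2.3810

Variance:
Var(X) = 5.6689

Standard deviation:
σ = √Var(X) = 2.3810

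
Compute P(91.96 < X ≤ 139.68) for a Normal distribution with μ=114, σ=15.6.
0.871280

We have X ~ Normal(μ=114, σ=15.6).

To find P(91.96 < X ≤ 139.68), we use:
P(91.96 < X ≤ 139.68) = P(X ≤ 139.68) - P(X ≤ 91.96)
                 = F(139.68) - F(91.96)
                 = 0.950134 - 0.078854
                 = 0.871280

So there's approximately a 87.1% chance that X falls in this range.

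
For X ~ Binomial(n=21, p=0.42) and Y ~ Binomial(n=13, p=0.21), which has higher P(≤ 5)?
Y has higher probability (P(Y ≤ 5) = 0.9625 > P(X ≤ 5) = 0.0681)

Compute P(≤ 5) for each distribution:

X ~ Binomial(n=21, p=0.42):
P(X ≤ 5) = 0.0681

Y ~ Binomial(n=13, p=0.21):
P(Y ≤ 5) = 0.9625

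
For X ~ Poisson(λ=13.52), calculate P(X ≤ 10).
0.209711

We have X ~ Poisson(λ=13.52).

The CDF gives us P(X ≤ k).

Using the CDF:
P(X ≤ 10) = 0.209711

This means there's approximately a 21.0% chance that X is at most 10.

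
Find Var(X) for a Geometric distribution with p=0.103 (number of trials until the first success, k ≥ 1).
84.5509

We have X ~ Geometric(p=0.103) (number of trials until the first success, k ≥ 1).

For a Geometric distribution with p=0.103 (number of trials until the first success, k ≥ 1):
Var(X) = 84.5509

The variance measures the spread of the distribution around the mean.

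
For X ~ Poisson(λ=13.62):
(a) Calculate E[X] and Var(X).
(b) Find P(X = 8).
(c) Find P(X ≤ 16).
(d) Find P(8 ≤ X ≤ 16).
(a) E[X] = 13.6200, Var(X) = 13.6200
(b) P(X = 8) = 0.035711
(c) P(X ≤ 16) = 0.787870
(d) P(8 ≤ X ≤ 16) = 0.748979

We have X ~ Poisson(λ=13.62).

(a) Moments:
E[X] = 13.6200
Var(X) = 13.6200
σ = √Var(X) = 3.6905

(b) Point probability using PMF:
P(X = 8) = 0.035711

(c) Cumulative probability using CDF:
P(X ≤ 16) = F(16) = 0.787870

(d) Range probability:
P(8 ≤ X ≤ 16) = P(X ≤ 16) - P(X ≤ 7)
                   = F(16) - F(7)
                   = 0.787870 - 0.038891
                   = 0.748979

This means approximately 74.9% of outcomes fall in the interval [8, 16].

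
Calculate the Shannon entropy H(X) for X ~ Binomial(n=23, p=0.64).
2.2512 nats

We have X ~ Binomial(n=23, p=0.64).

The Shannon entropy measures the uncertainty or information content of the distribution.

For a Binomial distribution with n=23, p=0.64:
H(X) = 2.2512 nats

(In bits, this would be 3.2477 bits.)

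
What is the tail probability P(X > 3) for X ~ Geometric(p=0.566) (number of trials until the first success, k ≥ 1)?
0.081747

We have X ~ Geometric(p=0.566) (number of trials until the first success, k ≥ 1).

P(X > 3) = 1 - P(X ≤ 3)
                = 1 - F(3)
                = 1 - 0.918253
                = 0.081747

So there's approximately a 8.2% chance that X exceeds 3.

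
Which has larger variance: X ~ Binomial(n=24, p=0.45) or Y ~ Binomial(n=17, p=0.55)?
X has larger variance (5.9400 > 4.2075)

Compute the variance for each distribution:

X ~ Binomial(n=24, p=0.45):
Var(X) = 5.9400

Y ~ Binomial(n=17, p=0.55):
Var(Y) = 4.2075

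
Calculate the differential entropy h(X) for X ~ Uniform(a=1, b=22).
3.0445 nats

We have X ~ Uniform(a=1, b=22).

The differential entropy measures the uncertainty or information content of the distribution.

For a Uniform distribution with a=1, b=22:
h(X) = 3.0445 nats

(In bits, this would be 4.3923 bits.)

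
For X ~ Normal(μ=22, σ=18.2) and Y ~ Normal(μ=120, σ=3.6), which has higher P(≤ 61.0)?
X has higher probability (P(X ≤ 61.0) = 0.9839 > P(Y ≤ 61.0) = 0.0000)

Compute P(≤ 61.0) for each distribution:

X ~ Normal(μ=22, σ=18.2):
P(X ≤ 61.0) = 0.9839

Y ~ Normal(μ=120, σ=3.6):
P(Y ≤ 61.0) = 0.0000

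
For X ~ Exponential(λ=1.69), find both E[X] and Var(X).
E[X] = 0.5917, Var(X) = 0.3501

We have X ~ Exponential(λ=1.69).

For an Exponential distribution with λ=1.69:

Expected value:
E[X] = 0.5917

Variance:
Var(X) = 0.3501

Standard deviation:
σ = √Var(X) = 0.5917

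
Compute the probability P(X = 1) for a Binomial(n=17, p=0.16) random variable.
0.167123

We have X ~ Binomial(n=17, p=0.16).

For a Binomial distribution, the PMF gives us the probability of each outcome.

Using the PMF formula:
P(X = 1) = 0.167123

Rounded to 4 decimal places: 0.1671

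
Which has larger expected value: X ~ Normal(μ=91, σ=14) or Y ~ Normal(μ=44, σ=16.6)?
X has larger mean (91.0000 > 44.0000)

Compute the expected value for each distribution:

X ~ Normal(μ=91, σ=14):
E[X] = 91.0000

Y ~ Normal(μ=44, σ=16.6):
E[Y] = 44.0000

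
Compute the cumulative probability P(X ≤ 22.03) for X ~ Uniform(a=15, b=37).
0.319545

We have X ~ Uniform(a=15, b=37).

The CDF gives us P(X ≤ k).

Using the CDF:
P(X ≤ 22.03) = 0.319545

This means there's approximately a 32.0% chance that X is at most 22.03.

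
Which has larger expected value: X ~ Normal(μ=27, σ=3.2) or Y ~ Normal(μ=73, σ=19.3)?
Y has larger mean (73.0000 > 27.0000)

Compute the expected value for each distribution:

X ~ Normal(μ=27, σ=3.2):
E[X] = 27.0000

Y ~ Normal(μ=73, σ=19.3):
E[Y] = 73.0000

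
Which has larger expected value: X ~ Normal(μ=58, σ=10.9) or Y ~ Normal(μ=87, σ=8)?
Y has larger mean (87.0000 > 58.0000)

Compute the expected value for each distribution:

X ~ Normal(μ=58, σ=10.9):
E[X] = 58.0000

Y ~ Normal(μ=87, σ=8):
E[Y] = 87.0000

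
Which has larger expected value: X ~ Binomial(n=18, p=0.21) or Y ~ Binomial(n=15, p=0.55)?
Y has larger mean (8.2500 > 3.7800)

Compute the expected value for each distribution:

X ~ Binomial(n=18, p=0.21):
E[X] = 3.7800

Y ~ Binomial(n=15, p=0.55):
E[Y] = 8.2500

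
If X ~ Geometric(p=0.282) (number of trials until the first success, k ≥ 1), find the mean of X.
3.5461

We have X ~ Geometric(p=0.282) (number of trials until the first success, k ≥ 1).

For a Geometric distribution with p=0.282 (number of trials until the first success, k ≥ 1):
E[X] = 3.5461

This is the expected (average) value of X.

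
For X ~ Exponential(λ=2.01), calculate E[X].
0.4975

We have X ~ Exponential(λ=2.01).

For an Exponential distribution with λ=2.01:
E[X] = 0.4975

This is the expected (average) value of X.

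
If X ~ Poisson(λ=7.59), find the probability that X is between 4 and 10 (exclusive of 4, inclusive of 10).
0.728762

We have X ~ Poisson(λ=7.59).

To find P(4 < X ≤ 10), we use:
P(4 < X ≤ 10) = P(X ≤ 10) - P(X ≤ 4)
                 = F(10) - F(4)
                 = 0.854398 - 0.125636
                 = 0.728762

So there's approximately a 72.9% chance that X falls in this range.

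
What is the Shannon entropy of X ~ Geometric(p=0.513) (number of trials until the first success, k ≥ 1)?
1.3505 nats

We have X ~ Geometric(p=0.513) (number of trials until the first success, k ≥ 1).

The Shannon entropy measures the uncertainty or information content of the distribution.

For a Geometric distribution with p=0.513 (number of trials until the first success, k ≥ 1):
H(X) = 1.3505 nats

(In bits, this would be 1.9484 bits.)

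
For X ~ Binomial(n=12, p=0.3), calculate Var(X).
2.5200

We have X ~ Binomial(n=12, p=0.3).

For a Binomial distribution with n=12, p=0.3:
Var(X) = 2.5200

The variance measures the spread of the distribution around the mean.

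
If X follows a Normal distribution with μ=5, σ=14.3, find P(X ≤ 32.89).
0.974433

We have X ~ Normal(μ=5, σ=14.3).

The CDF gives us P(X ≤ k).

Using the CDF:
P(X ≤ 32.89) = 0.974433

This means there's approximately a 97.4% chance that X is at most 32.89.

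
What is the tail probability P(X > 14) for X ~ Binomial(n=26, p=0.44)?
0.113701

We have X ~ Binomial(n=26, p=0.44).

P(X > 14) = 1 - P(X ≤ 14)
                = 1 - F(14)
                = 1 - 0.886299
                = 0.113701

So there's approximately a 11.4% chance that X exceeds 14.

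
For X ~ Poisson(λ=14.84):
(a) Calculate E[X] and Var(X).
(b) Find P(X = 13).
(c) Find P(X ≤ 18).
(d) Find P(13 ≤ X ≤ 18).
(a) E[X] = 14.8400, Var(X) = 14.8400
(b) P(X = 13) = 0.097596
(c) P(X ≤ 18) = 0.830587
(d) P(13 ≤ X ≤ 18) = 0.549507

We have X ~ Poisson(λ=14.84).

(a) Moments:
E[X] = 14.8400
Var(X) = 14.8400
σ = √Var(X) = 3.8523

(b) Point probability using PMF:
P(X = 13) = 0.097596

(c) Cumulative probability using CDF:
P(X ≤ 18) = F(18) = 0.830587

(d) Range probability:
P(13 ≤ X ≤ 18) = P(X ≤ 18) - P(X ≤ 12)
                   = F(18) - F(12)
                   = 0.830587 - 0.281080
                   = 0.549507

This means approximately 55.0% of outcomes fall in the interval [13, 18].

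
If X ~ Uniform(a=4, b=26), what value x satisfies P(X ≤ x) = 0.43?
13.4600

We have X ~ Uniform(a=4, b=26).

We want to find x such that P(X ≤ x) = 0.43.

This is the 43rd percentile, which means 43% of values fall below this point.

Using the inverse CDF (quantile function):
x = F⁻¹(0.43) = 13.4600

Verification: P(X ≤ 13.4600) = 0.43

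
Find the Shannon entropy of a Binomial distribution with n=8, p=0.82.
1.4514 nats

We have X ~ Binomial(n=8, p=0.82).

The Shannon entropy measures the uncertainty or information content of the distribution.

For a Binomial distribution with n=8, p=0.82:
H(X) = 1.4514 nats

(In bits, this would be 2.0940 bits.)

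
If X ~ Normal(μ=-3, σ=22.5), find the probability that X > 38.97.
0.031067

We have X ~ Normal(μ=-3, σ=22.5).

P(X > 38.97) = 1 - P(X ≤ 38.97)
                = 1 - F(38.97)
                = 1 - 0.968933
                = 0.031067

So there's approximately a 3.1% chance that X exceeds 38.97.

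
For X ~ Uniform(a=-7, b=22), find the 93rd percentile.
19.9700

We have X ~ Uniform(a=-7, b=22).

We want to find x such that P(X ≤ x) = 0.93.

This is the 93rd percentile, which means 93% of values fall below this point.

Using the inverse CDF (quantile function):
x = F⁻¹(0.93) = 19.9700

Verification: P(X ≤ 19.9700) = 0.93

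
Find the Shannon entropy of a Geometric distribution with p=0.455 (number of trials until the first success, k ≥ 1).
1.5145 nats

We have X ~ Geometric(p=0.455) (number of trials until the first success, k ≥ 1).

The Shannon entropy measures the uncertainty or information content of the distribution.

For a Geometric distribution with p=0.455 (number of trials until the first success, k ≥ 1):
H(X) = 1.5145 nats

(In bits, this would be 2.1849 bits.)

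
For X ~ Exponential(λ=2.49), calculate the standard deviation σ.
0.4016

We have X ~ Exponential(λ=2.49).

For an Exponential distribution with λ=2.49:
σ = √Var(X) = 0.4016

The standard deviation is the square root of the variance.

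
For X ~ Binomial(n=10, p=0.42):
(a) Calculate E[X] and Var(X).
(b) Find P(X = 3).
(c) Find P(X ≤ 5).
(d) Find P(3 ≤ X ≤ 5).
(a) E[X] = 4.2000, Var(X) = 2.4360
(b) P(X = 3) = 0.196302
(c) P(X ≤ 5) = 0.798391
(d) P(3 ≤ X ≤ 5) = 0.661230

We have X ~ Binomial(n=10, p=0.42).

(a) Moments:
E[X] = 4.2000
Var(X) = 2.4360
σ = √Var(X) = 1.5608

(b) Point probability using PMF:
P(X = 3) = 0.196302

(c) Cumulative probability using CDF:
P(X ≤ 5) = F(5) = 0.798391

(d) Range probability:
P(3 ≤ X ≤ 5) = P(X ≤ 5) - P(X ≤ 2)
                   = F(5) - F(2)
                   = 0.798391 - 0.137161
                   = 0.661230

This means approximately 66.1% of outcomes fall in the interval [3, 5].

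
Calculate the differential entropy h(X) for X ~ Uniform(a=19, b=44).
3.2189 nats

We have X ~ Uniform(a=19, b=44).

The differential entropy measures the uncertainty or information content of the distribution.

For a Uniform distribution with a=19, b=44:
h(X) = 3.2189 nats

(In bits, this would be 4.6439 bits.)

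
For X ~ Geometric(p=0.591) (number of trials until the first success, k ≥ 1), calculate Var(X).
1.1710

We have X ~ Geometric(p=0.591) (number of trials until the first success, k ≥ 1).

For a Geometric distribution with p=0.591 (number of trials until the first success, k ≥ 1):
Var(X) = 1.1710

The variance measures the spread of the distribution around the mean.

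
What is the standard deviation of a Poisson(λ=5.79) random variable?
2.4062

We have X ~ Poisson(λ=5.79).

For a Poisson distribution with λ=5.79:
σ = √Var(X) = 2.4062

The standard deviation is the square root of the variance.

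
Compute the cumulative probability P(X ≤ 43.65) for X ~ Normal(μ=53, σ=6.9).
0.087697

We have X ~ Normal(μ=53, σ=6.9).

The CDF gives us P(X ≤ k).

Using the CDF:
P(X ≤ 43.65) = 0.087697

This means there's approximately a 8.8% chance that X is at most 43.65.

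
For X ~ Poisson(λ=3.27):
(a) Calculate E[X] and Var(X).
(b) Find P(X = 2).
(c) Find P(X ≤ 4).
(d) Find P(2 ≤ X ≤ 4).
(a) E[X] = 3.2700, Var(X) = 3.2700
(b) P(X = 2) = 0.203199
(c) P(X ≤ 4) = 0.768040
(d) P(2 ≤ X ≤ 4) = 0.605753

We have X ~ Poisson(λ=3.27).

(a) Moments:
E[X] = 3.2700
Var(X) = 3.2700
σ = √Var(X) = 1.8083

(b) Point probability using PMF:
P(X = 2) = 0.203199

(c) Cumulative probability using CDF:
P(X ≤ 4) = F(4) = 0.768040

(d) Range probability:
P(2 ≤ X ≤ 4) = P(X ≤ 4) - P(X ≤ 1)
                   = F(4) - F(1)
                   = 0.768040 - 0.162287
                   = 0.605753

This means approximately 60.6% of outcomes fall in the interval [2, 4].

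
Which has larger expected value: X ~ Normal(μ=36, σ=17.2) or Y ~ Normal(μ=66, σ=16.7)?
Y has larger mean (66.0000 > 36.0000)

Compute the expected value for each distribution:

X ~ Normal(μ=36, σ=17.2):
E[X] = 36.0000

Y ~ Normal(μ=66, σ=16.7):
E[Y] = 66.0000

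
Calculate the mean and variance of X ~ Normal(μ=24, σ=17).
E[X] = 24.0000, Var(X) = 289.0000

We have X ~ Normal(μ=24, σ=17).

For a Normal distribution with μ=24, σ=17:

Expected value:
E[X] = 24.0000

Variance:
Var(X) = 289.0000

Standard deviation:
σ = √Var(X) = 17.0000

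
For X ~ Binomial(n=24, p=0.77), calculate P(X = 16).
0.087951

We have X ~ Binomial(n=24, p=0.77).

For a Binomial distribution, the PMF gives us the probability of each outcome.

Using the PMF formula:
P(X = 16) = 0.087951

Rounded to 4 decimal places: 0.0880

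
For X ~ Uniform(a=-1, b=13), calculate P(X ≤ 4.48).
0.391429

We have X ~ Uniform(a=-1, b=13).

The CDF gives us P(X ≤ k).

Using the CDF:
P(X ≤ 4.48) = 0.391429

This means there's approximately a 39.1% chance that X is at most 4.48.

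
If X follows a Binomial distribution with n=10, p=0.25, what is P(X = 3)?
0.250282

We have X ~ Binomial(n=10, p=0.25).

For a Binomial distribution, the PMF gives us the probability of each outcome.

Using the PMF formula:
P(X = 3) = 0.250282

Rounded to 4 decimal places: 0.2503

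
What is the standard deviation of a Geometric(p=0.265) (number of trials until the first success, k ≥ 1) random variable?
3.2352

We have X ~ Geometric(p=0.265) (number of trials until the first success, k ≥ 1).

For a Geometric distribution with p=0.265 (number of trials until the first success, k ≥ 1):
σ = √Var(X) = 3.2352

The standard deviation is the square root of the variance.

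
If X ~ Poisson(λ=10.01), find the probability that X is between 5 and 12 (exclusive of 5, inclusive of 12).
0.723899

We have X ~ Poisson(λ=10.01).

To find P(5 < X ≤ 12), we use:
P(5 < X ≤ 12) = P(X ≤ 12) - P(X ≤ 5)
                 = F(12) - F(5)
                 = 0.790608 - 0.066709
                 = 0.723899

So there's approximately a 72.4% chance that X falls in this range.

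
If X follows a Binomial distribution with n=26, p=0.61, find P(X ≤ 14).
0.289078

We have X ~ Binomial(n=26, p=0.61).

The CDF gives us P(X ≤ k).

Using the CDF:
P(X ≤ 14) = 0.289078

This means there's approximately a 28.9% chance that X is at most 14.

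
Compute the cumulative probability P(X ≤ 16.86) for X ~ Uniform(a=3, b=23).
0.693000

We have X ~ Uniform(a=3, b=23).

The CDF gives us P(X ≤ k).

Using the CDF:
P(X ≤ 16.86) = 0.693000

This means there's approximately a 69.3% chance that X is at most 16.86.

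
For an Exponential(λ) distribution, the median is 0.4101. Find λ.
λ = 1.6902

For X ~ Exponential(λ), the CDF is F(x) = 1 - e^(-λx).
The median m satisfies F(m) = 0.5:
1 - e^(-λm) = 0.5
e^(-λm) = 0.5
λm = ln(2)
m = ln(2) / λ

Given m = 0.4101:
λ = ln(2) / 0.4101 = 0.693147 / 0.4101 = 1.6902

Verification: ln(2) / 1.6902 = 0.4101 ✓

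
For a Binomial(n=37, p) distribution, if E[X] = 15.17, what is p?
p = 0.41

For a Binomial(n, p) distribution:
E[X] = n × p

Given n = 37 and E[X] = 15.17:
15.17 = 37 × p
p = 15.17 / 37 = 0.41

Verification: Binomial(37, 0.41) has E[X] = 15.17 ✓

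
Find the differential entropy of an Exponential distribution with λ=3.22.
-0.1694 nats

We have X ~ Exponential(λ=3.22).

The differential entropy measures the uncertainty or information content of the distribution.

For an Exponential distribution with λ=3.22:
h(X) = -0.1694 nats

(In bits, this would be -0.2444 bits.)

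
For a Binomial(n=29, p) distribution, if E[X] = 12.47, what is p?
p = 0.43

For a Binomial(n, p) distribution:
E[X] = n × p

Given n = 29 and E[X] = 12.47:
12.47 = 29 × p
p = 12.47 / 29 = 0.43

Verification: Binomial(29, 0.43) has E[X] = 12.47 ✓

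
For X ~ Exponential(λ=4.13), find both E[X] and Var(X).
E[X] = 0.2421, Var(X) = 0.0586

We have X ~ Exponential(λ=4.13).

For an Exponential distribution with λ=4.13:

Expected value:
E[X] = 0.2421

Variance:
Var(X) = 0.0586

Standard deviation:
σ = √Var(X) = 0.2421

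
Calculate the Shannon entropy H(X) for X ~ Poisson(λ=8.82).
2.4974 nats

We have X ~ Poisson(λ=8.82).

The Shannon entropy measures the uncertainty or information content of the distribution.

For a Poisson distribution with λ=8.82:
H(X) = 2.4974 nats

(In bits, this would be 3.6029 bits.)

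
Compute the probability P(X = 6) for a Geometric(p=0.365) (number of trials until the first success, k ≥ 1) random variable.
0.037684

We have X ~ Geometric(p=0.365) (number of trials until the first success, k ≥ 1).

For a Geometric distribution, the PMF gives us the probability of each outcome.

Using the PMF formula:
P(X = 6) = 0.037684

Rounded to 4 decimal places: 0.0377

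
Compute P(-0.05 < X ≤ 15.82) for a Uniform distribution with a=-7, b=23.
0.529000

We have X ~ Uniform(a=-7, b=23).

To find P(-0.05 < X ≤ 15.82), we use:
P(-0.05 < X ≤ 15.82) = P(X ≤ 15.82) - P(X ≤ -0.05)
                 = F(15.82) - F(-0.05)
                 = 0.760667 - 0.231667
                 = 0.529000

So there's approximately a 52.9% chance that X falls in this range.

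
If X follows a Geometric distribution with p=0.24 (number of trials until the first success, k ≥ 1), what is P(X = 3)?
0.138624

We have X ~ Geometric(p=0.24) (number of trials until the first success, k ≥ 1).

For a Geometric distribution, the PMF gives us the probability of each outcome.

Using the PMF formula:
P(X = 3) = 0.138624

Rounded to 4 decimal places: 0.1386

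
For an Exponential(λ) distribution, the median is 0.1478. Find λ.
λ = 4.6898

For X ~ Exponential(λ), the CDF is F(x) = 1 - e^(-λx).
The median m satisfies F(m) = 0.5:
1 - e^(-λm) = 0.5
e^(-λm) = 0.5
λm = ln(2)
m = ln(2) / λ

Given m = 0.1478:
λ = ln(2) / 0.1478 = 0.693147 / 0.1478 = 4.6898

Verification: ln(2) / 4.6898 = 0.1478 ✓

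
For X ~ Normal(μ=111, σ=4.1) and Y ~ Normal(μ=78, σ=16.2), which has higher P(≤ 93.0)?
Y has higher probability (P(Y ≤ 93.0) = 0.8228 > P(X ≤ 93.0) = 0.0000)

Compute P(≤ 93.0) for each distribution:

X ~ Normal(μ=111, σ=4.1):
P(X ≤ 93.0) = 0.0000

Y ~ Normal(μ=78, σ=16.2):
P(Y ≤ 93.0) = 0.8228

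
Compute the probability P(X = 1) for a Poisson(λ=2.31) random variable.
0.229293

We have X ~ Poisson(λ=2.31).

For a Poisson distribution, the PMF gives us the probability of each outcome.

Using the PMF formula:
P(X = 1) = 0.229293

Rounded to 4 decimal places: 0.2293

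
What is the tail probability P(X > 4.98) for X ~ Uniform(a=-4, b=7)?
0.183636

We have X ~ Uniform(a=-4, b=7).

P(X > 4.98) = 1 - P(X ≤ 4.98)
                = 1 - F(4.98)
                = 1 - 0.816364
                = 0.183636

So there's approximately a 18.4% chance that X exceeds 4.98.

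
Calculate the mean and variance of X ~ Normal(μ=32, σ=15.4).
E[X] = 32.0000, Var(X) = 237.1600

We have X ~ Normal(μ=32, σ=15.4).

For a Normal distribution with μ=32, σ=15.4:

Expected value:
E[X] = 32.0000

Variance:
Var(X) = 237.1600

Standard deviation:
σ = √Var(X) = 15.4000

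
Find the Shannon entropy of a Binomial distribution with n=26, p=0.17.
2.0566 nats

We have X ~ Binomial(n=26, p=0.17).

The Shannon entropy measures the uncertainty or information content of the distribution.

For a Binomial distribution with n=26, p=0.17:
H(X) = 2.0566 nats

(In bits, this would be 2.9670 bits.)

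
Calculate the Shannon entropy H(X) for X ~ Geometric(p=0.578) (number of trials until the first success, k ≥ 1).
1.1781 nats

We have X ~ Geometric(p=0.578) (number of trials until the first success, k ≥ 1).

The Shannon entropy measures the uncertainty or information content of the distribution.

For a Geometric distribution with p=0.578 (number of trials until the first success, k ≥ 1):
H(X) = 1.1781 nats

(In bits, this would be 1.6996 bits.)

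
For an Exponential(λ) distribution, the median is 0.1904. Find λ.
λ = 3.6405

For X ~ Exponential(λ), the CDF is F(x) = 1 - e^(-λx).
The median m satisfies F(m) = 0.5:
1 - e^(-λm) = 0.5
e^(-λm) = 0.5
λm = ln(2)
m = ln(2) / λ

Given m = 0.1904:
λ = ln(2) / 0.1904 = 0.693147 / 0.1904 = 3.6405

Verification: ln(2) / 3.6405 = 0.1904 ✓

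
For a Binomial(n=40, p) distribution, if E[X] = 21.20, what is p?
p = 0.53

For a Binomial(n, p) distribution:
E[X] = n × p

Given n = 40 and E[X] = 21.20:
21.20 = 40 × p
p = 21.20 / 40 = 0.53

Verification: Binomial(40, 0.53) has E[X] = 21.20 ✓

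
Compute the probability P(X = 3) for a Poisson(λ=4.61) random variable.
0.162500

We have X ~ Poisson(λ=4.61).

For a Poisson distribution, the PMF gives us the probability of each outcome.

Using the PMF formula:
P(X = 3) = 0.162500

Rounded to 4 decimal places: 0.1625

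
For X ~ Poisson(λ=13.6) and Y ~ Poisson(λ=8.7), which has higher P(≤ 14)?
Y has higher probability (P(Y ≤ 14) = 0.9675 > P(X ≤ 14) = 0.6128)

Compute P(≤ 14) for each distribution:

X ~ Poisson(λ=13.6):
P(X ≤ 14) = 0.6128

Y ~ Poisson(λ=8.7):
P(Y ≤ 14) = 0.9675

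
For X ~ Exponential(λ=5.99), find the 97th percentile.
0.5854

We have X ~ Exponential(λ=5.99).

We want to find x such that P(X ≤ x) = 0.97.

This is the 97th percentile, which means 97% of values fall below this point.

Using the inverse CDF (quantile function):
x = F⁻¹(0.97) = 0.5854

Verification: P(X ≤ 0.5854) = 0.97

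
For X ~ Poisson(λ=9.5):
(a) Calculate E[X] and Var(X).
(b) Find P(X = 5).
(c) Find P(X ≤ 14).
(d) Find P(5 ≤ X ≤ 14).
(a) E[X] = 9.5000, Var(X) = 9.5000
(b) P(X = 5) = 0.048266
(c) P(X ≤ 14) = 0.940008
(d) P(5 ≤ X ≤ 14) = 0.899745

We have X ~ Poisson(λ=9.5).

(a) Moments:
E[X] = 9.5000
Var(X) = 9.5000
σ = √Var(X) = 3.0822

(b) Point probability using PMF:
P(X = 5) = 0.048266

(c) Cumulative probability using CDF:
P(X ≤ 14) = F(14) = 0.940008

(d) Range probability:
P(5 ≤ X ≤ 14) = P(X ≤ 14) - P(X ≤ 4)
                   = F(14) - F(4)
                   = 0.940008 - 0.040263
                   = 0.899745

This means approximately 90.0% of outcomes fall in the interval [5, 14].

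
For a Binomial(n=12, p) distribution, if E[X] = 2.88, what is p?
p = 0.24

For a Binomial(n, p) distribution:
E[X] = n × p

Given n = 12 and E[X] = 2.88:
2.88 = 12 × p
p = 2.88 / 12 = 0.24

Verification: Binomial(12, 0.24) has E[X] = 2.88 ✓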